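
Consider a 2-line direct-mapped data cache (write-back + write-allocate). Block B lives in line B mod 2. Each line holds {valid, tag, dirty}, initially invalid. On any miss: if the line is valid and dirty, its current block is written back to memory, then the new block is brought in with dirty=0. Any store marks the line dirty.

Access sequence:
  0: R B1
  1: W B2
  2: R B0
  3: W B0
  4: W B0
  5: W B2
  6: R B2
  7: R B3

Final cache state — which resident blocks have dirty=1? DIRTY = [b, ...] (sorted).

DIRTY = [2]

0: R B1 → L1 miss [-]
1: W B2 → L0 miss [D]
2: R B0 → L0 miss wb→B2 [-]
3: W B0 → L0 hit [D]
4: W B0 → L0 hit [D]
5: W B2 → L0 miss wb→B0 [D]
6: R B2 → L0 hit [D]
7: R B3 → L1 miss [-]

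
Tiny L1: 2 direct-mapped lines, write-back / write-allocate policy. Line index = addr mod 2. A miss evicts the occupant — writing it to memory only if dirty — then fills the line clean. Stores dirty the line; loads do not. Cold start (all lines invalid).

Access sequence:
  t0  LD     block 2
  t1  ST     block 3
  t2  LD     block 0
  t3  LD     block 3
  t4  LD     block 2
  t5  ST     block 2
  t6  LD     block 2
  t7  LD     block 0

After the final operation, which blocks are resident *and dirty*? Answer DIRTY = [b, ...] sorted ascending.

  0 | R B2 → L0 miss [-]
  1 | W B3 → L1 miss [D]
  2 | R B0 → L0 miss [-]
  3 | R B3 → L1 hit [D]
  4 | R B2 → L0 miss [-]
  5 | W B2 → L0 hit [D]
  6 | R B2 → L0 hit [D]
  7 | R B0 → L0 miss wb→B2 [-]

DIRTY = [3]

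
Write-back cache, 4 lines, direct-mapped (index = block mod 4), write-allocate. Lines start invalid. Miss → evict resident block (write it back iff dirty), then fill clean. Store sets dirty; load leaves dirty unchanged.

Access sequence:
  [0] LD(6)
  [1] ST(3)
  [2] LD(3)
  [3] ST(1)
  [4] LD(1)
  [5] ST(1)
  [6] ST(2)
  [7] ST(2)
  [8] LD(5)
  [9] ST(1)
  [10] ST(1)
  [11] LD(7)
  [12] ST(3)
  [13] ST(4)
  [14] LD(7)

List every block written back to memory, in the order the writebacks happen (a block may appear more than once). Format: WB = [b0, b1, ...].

WB = [1, 3, 3]

  0 | R B6 → L2 miss [-]
  1 | W B3 → L3 miss [D]
  2 | R B3 → L3 hit [D]
  3 | W B1 → L1 miss [D]
  4 | R B1 → L1 hit [D]
  5 | W B1 → L1 hit [D]
  6 | W B2 → L2 miss [D]
  7 | W B2 → L2 hit [D]
  8 | R B5 → L1 miss wb→B1 [-]
  9 | W B1 → L1 miss [D]
  10 | W B1 → L1 hit [D]
  11 | R B7 → L3 miss wb→B3 [-]
  12 | W B3 → L3 miss [D]
  13 | W B4 → L0 miss [D]
  14 | R B7 → L3 miss wb→B3 [-]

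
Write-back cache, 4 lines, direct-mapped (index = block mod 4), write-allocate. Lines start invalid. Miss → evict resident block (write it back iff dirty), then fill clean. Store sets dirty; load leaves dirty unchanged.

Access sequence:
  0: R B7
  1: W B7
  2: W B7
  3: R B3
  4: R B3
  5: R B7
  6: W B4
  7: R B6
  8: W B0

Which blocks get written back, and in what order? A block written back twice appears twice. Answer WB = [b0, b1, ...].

WB = [7, 4]

0: R B7 → L3 miss [-]
1: W B7 → L3 hit [D]
2: W B7 → L3 hit [D]
3: R B3 → L3 miss wb→B7 [-]
4: R B3 → L3 hit [-]
5: R B7 → L3 miss [-]
6: W B4 → L0 miss [D]
7: R B6 → L2 miss [-]
8: W B0 → L0 miss wb→B4 [D]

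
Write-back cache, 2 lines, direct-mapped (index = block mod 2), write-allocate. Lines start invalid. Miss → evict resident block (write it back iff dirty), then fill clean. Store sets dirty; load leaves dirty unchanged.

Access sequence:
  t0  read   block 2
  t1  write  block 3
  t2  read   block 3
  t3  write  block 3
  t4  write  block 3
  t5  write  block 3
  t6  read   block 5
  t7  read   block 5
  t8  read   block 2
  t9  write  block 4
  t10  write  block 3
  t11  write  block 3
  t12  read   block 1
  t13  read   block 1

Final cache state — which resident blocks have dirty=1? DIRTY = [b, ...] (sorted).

0: R B2 → L0 miss [-]
1: W B3 → L1 miss [D]
2: R B3 → L1 hit [D]
3: W B3 → L1 hit [D]
4: W B3 → L1 hit [D]
5: W B3 → L1 hit [D]
6: R B5 → L1 miss wb→B3 [-]
7: R B5 → L1 hit [-]
8: R B2 → L0 hit [-]
9: W B4 → L0 miss [D]
10: W B3 → L1 miss [D]
11: W B3 → L1 hit [D]
12: R B1 → L1 miss wb→B3 [-]
13: R B1 → L1 hit [-]

DIRTY = [4]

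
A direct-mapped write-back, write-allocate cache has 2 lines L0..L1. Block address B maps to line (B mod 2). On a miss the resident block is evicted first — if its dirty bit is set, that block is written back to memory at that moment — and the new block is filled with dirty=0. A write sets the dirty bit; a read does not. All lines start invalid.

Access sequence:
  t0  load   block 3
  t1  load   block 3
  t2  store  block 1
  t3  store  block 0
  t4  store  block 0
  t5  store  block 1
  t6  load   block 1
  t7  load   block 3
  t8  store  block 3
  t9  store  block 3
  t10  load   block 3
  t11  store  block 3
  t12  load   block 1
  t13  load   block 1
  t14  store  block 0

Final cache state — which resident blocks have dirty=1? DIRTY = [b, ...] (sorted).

0: R B3 → L1 miss [-]
1: R B3 → L1 hit [-]
2: W B1 → L1 miss [D]
3: W B0 → L0 miss [D]
4: W B0 → L0 hit [D]
5: W B1 → L1 hit [D]
6: R B1 → L1 hit [D]
7: R B3 → L1 miss wb→B1 [-]
8: W B3 → L1 hit [D]
9: W B3 → L1 hit [D]
10: R B3 → L1 hit [D]
11: W B3 → L1 hit [D]
12: R B1 → L1 miss wb→B3 [-]
13: R B1 → L1 hit [-]
14: W B0 → L0 hit [D]

DIRTY = [0]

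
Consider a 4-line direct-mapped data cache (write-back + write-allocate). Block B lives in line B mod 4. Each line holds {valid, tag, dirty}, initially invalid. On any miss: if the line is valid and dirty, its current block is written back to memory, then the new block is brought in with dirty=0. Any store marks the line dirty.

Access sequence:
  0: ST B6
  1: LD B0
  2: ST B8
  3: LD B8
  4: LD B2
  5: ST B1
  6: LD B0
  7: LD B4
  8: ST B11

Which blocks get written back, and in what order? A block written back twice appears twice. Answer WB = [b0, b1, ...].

  0 | W B6 → L2 miss [D]
  1 | R B0 → L0 miss [-]
  2 | W B8 → L0 miss [D]
  3 | R B8 → L0 hit [D]
  4 | R B2 → L2 miss wb→B6 [-]
  5 | W B1 → L1 miss [D]
  6 | R B0 → L0 miss wb→B8 [-]
  7 | R B4 → L0 miss [-]
  8 | W B11 → L3 miss [D]

WB = [6, 8]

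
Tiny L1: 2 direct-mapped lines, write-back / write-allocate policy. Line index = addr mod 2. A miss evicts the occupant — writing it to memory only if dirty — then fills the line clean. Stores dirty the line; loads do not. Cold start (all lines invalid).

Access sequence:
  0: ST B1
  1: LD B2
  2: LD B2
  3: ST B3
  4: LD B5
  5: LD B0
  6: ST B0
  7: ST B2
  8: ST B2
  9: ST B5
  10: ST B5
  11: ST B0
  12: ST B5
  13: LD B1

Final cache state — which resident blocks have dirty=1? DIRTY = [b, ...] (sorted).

DIRTY = [0]

0: W B1 -> L1 miss  d=D]
1: R B2 -> L0 miss  d=-]
2: R B2 -> L0 hit  d=-]
3: W B3 -> L1 miss wb->B1  d=D]
4: R B5 -> L1 miss wb->B3  d=-]
5: R B0 -> L0 miss  d=-]
6: W B0 -> L0 hit  d=D]
7: W B2 -> L0 miss wb->B0  d=D]
8: W B2 -> L0 hit  d=D]
9: W B5 -> L1 hit  d=D]
10: W B5 -> L1 hit  d=D]
11: W B0 -> L0 miss wb->B2  d=D]
12: W B5 -> L1 hit  d=D]
13: R B1 -> L1 miss wb->B5  d=-]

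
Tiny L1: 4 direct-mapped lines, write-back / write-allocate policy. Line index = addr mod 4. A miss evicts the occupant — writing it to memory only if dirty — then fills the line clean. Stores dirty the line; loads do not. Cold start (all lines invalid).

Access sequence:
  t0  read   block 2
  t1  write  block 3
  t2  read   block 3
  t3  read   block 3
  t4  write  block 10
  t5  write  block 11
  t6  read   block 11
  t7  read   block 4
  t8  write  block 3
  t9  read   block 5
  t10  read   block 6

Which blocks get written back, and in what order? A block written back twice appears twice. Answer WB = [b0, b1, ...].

  0 | R B2 → L2 miss [-]
  1 | W B3 → L3 miss [D]
  2 | R B3 → L3 hit [D]
  3 | R B3 → L3 hit [D]
  4 | W B10 → L2 miss [D]
  5 | W B11 → L3 miss wb→B3 [D]
  6 | R B11 → L3 hit [D]
  7 | R B4 → L0 miss [-]
  8 | W B3 → L3 miss wb→B11 [D]
  9 | R B5 → L1 miss [-]
  10 | R B6 → L2 miss wb→B10 [-]

WB = [3, 11, 10]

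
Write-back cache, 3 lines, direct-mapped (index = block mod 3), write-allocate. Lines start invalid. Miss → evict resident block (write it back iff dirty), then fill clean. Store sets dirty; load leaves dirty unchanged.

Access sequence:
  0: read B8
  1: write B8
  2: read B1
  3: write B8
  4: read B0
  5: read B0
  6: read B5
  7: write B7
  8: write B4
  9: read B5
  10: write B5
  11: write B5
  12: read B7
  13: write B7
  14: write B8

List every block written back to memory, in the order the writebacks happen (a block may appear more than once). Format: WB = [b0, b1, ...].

0: R B8 → L2 miss [-]
1: W B8 → L2 hit [D]
2: R B1 → L1 miss [-]
3: W B8 → L2 hit [D]
4: R B0 → L0 miss [-]
5: R B0 → L0 hit [-]
6: R B5 → L2 miss wb→B8 [-]
7: W B7 → L1 miss [D]
8: W B4 → L1 miss wb→B7 [D]
9: R B5 → L2 hit [-]
10: W B5 → L2 hit [D]
11: W B5 → L2 hit [D]
12: R B7 → L1 miss wb→B4 [-]
13: W B7 → L1 hit [D]
14: W B8 → L2 miss wb→B5 [D]

WB = [8, 7, 4, 5]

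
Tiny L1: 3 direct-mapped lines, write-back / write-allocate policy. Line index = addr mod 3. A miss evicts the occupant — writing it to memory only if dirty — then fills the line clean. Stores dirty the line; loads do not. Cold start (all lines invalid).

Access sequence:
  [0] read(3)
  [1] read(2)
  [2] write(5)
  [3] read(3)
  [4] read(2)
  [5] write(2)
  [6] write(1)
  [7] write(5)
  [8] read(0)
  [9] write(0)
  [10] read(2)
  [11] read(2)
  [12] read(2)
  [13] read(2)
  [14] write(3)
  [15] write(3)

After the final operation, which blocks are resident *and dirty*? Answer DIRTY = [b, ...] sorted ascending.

  0 | R B3 → L0 miss [-]
  1 | R B2 → L2 miss [-]
  2 | W B5 → L2 miss [D]
  3 | R B3 → L0 hit [-]
  4 | R B2 → L2 miss wb→B5 [-]
  5 | W B2 → L2 hit [D]
  6 | W B1 → L1 miss [D]
  7 | W B5 → L2 miss wb→B2 [D]
  8 | R B0 → L0 miss [-]
  9 | W B0 → L0 hit [D]
  10 | R B2 → L2 miss wb→B5 [-]
  11 | R B2 → L2 hit [-]
  12 | R B2 → L2 hit [-]
  13 | R B2 → L2 hit [-]
  14 | W B3 → L0 miss wb→B0 [D]
  15 | W B3 → L0 hit [D]

DIRTY = [1, 3]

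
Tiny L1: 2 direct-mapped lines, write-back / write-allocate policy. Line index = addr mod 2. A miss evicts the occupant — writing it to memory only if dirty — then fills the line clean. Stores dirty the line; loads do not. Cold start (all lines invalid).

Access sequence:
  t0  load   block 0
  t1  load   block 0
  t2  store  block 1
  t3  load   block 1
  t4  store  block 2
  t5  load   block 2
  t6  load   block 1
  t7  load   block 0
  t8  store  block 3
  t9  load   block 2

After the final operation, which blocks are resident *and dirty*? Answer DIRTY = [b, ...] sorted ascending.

  0 | R B0 → L0 miss [-]
  1 | R B0 → L0 hit [-]
  2 | W B1 → L1 miss [D]
  3 | R B1 → L1 hit [D]
  4 | W B2 → L0 miss [D]
  5 | R B2 → L0 hit [D]
  6 | R B1 → L1 hit [D]
  7 | R B0 → L0 miss wb→B2 [-]
  8 | W B3 → L1 miss wb→B1 [D]
  9 | R B2 → L0 miss [-]

DIRTY = [3]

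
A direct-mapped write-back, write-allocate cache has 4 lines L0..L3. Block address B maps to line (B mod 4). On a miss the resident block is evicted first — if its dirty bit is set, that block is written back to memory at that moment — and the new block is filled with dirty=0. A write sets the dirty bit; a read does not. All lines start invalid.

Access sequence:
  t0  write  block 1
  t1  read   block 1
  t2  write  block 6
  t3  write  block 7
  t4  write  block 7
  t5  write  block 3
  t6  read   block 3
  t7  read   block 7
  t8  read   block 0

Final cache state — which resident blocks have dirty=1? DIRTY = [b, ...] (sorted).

0: W B1 → L1 miss [D]
1: R B1 → L1 hit [D]
2: W B6 → L2 miss [D]
3: W B7 → L3 miss [D]
4: W B7 → L3 hit [D]
5: W B3 → L3 miss wb→B7 [D]
6: R B3 → L3 hit [D]
7: R B7 → L3 miss wb→B3 [-]
8: R B0 → L0 miss [-]

DIRTY = [1, 6]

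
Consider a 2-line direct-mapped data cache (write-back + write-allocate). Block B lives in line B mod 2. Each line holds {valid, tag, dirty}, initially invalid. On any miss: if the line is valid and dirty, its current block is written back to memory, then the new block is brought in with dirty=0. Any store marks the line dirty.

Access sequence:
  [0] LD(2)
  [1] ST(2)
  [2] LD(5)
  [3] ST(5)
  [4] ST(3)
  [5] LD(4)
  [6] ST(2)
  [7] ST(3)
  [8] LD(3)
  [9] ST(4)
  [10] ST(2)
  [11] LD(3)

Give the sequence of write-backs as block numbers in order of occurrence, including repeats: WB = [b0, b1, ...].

0: R B2 → L0 miss [-]
1: W B2 → L0 hit [D]
2: R B5 → L1 miss [-]
3: W B5 → L1 hit [D]
4: W B3 → L1 miss wb→B5 [D]
5: R B4 → L0 miss wb→B2 [-]
6: W B2 → L0 miss [D]
7: W B3 → L1 hit [D]
8: R B3 → L1 hit [D]
9: W B4 → L0 miss wb→B2 [D]
10: W B2 → L0 miss wb→B4 [D]
11: R B3 → L1 hit [D]

WB = [5, 2, 2, 4]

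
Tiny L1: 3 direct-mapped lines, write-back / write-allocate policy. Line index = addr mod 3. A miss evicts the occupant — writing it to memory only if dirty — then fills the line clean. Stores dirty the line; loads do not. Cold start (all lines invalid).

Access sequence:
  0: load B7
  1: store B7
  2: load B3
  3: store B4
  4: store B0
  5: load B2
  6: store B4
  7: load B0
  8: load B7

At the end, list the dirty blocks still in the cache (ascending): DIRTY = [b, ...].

DIRTY = [0]

  0 | R B7 → L1 miss [-]
  1 | W B7 → L1 hit [D]
  2 | R B3 → L0 miss [-]
  3 | W B4 → L1 miss wb→B7 [D]
  4 | W B0 → L0 miss [D]
  5 | R B2 → L2 miss [-]
  6 | W B4 → L1 hit [D]
  7 | R B0 → L0 hit [D]
  8 | R B7 → L1 miss wb→B4 [-]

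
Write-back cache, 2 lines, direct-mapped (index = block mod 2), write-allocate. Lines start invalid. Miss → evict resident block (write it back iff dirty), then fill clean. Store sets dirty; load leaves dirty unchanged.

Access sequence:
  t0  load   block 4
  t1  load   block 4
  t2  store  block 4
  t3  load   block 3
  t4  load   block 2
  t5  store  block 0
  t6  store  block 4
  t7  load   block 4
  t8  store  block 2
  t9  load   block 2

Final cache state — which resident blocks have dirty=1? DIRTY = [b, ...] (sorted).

DIRTY = [2]

0: R B4 → L0 miss [-]
1: R B4 → L0 hit [-]
2: W B4 → L0 hit [D]
3: R B3 → L1 miss [-]
4: R B2 → L0 miss wb→B4 [-]
5: W B0 → L0 miss [D]
6: W B4 → L0 miss wb→B0 [D]
7: R B4 → L0 hit [D]
8: W B2 → L0 miss wb→B4 [D]
9: R B2 → L0 hit [D]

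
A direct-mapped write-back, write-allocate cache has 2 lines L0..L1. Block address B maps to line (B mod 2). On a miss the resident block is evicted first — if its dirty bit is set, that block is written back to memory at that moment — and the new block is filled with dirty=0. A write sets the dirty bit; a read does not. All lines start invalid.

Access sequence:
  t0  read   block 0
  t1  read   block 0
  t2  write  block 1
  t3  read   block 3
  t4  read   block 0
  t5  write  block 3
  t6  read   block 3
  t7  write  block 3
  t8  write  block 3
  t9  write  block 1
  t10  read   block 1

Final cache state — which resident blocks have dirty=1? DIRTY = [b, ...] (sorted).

  0 | R B0 → L0 miss [-]
  1 | R B0 → L0 hit [-]
  2 | W B1 → L1 miss [D]
  3 | R B3 → L1 miss wb→B1 [-]
  4 | R B0 → L0 hit [-]
  5 | W B3 → L1 hit [D]
  6 | R B3 → L1 hit [D]
  7 | W B3 → L1 hit [D]
  8 | W B3 → L1 hit [D]
  9 | W B1 → L1 miss wb→B3 [D]
  10 | R B1 → L1 hit [D]

DIRTY = [1]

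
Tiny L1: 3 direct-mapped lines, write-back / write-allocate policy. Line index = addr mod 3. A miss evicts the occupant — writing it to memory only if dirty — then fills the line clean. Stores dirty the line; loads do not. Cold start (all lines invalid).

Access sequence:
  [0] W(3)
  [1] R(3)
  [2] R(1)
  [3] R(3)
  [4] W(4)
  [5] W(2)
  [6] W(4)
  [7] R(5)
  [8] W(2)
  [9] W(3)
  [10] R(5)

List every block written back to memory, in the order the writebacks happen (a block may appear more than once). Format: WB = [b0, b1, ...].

WB = [2, 2]

0: W B3 -> L0 miss  d=D]
1: R B3 -> L0 hit  d=D]
2: R B1 -> L1 miss  d=-]
3: R B3 -> L0 hit  d=D]
4: W B4 -> L1 miss  d=D]
5: W B2 -> L2 miss  d=D]
6: W B4 -> L1 hit  d=D]
7: R B5 -> L2 miss wb->B2  d=-]
8: W B2 -> L2 miss  d=D]
9: W B3 -> L0 hit  d=D]
10: R B5 -> L2 miss wb->B2  d=-]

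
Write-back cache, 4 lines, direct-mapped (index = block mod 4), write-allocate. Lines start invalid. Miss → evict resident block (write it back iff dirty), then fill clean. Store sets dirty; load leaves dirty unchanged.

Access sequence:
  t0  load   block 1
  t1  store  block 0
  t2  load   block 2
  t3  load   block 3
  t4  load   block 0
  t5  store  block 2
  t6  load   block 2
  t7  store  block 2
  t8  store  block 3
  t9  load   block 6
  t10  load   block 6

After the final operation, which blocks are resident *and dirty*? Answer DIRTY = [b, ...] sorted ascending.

DIRTY = [0, 3]

0: R B1 → L1 miss [-]
1: W B0 → L0 miss [D]
2: R B2 → L2 miss [-]
3: R B3 → L3 miss [-]
4: R B0 → L0 hit [D]
5: W B2 → L2 hit [D]
6: R B2 → L2 hit [D]
7: W B2 → L2 hit [D]
8: W B3 → L3 hit [D]
9: R B6 → L2 miss wb→B2 [-]
10: R B6 → L2 hit [-]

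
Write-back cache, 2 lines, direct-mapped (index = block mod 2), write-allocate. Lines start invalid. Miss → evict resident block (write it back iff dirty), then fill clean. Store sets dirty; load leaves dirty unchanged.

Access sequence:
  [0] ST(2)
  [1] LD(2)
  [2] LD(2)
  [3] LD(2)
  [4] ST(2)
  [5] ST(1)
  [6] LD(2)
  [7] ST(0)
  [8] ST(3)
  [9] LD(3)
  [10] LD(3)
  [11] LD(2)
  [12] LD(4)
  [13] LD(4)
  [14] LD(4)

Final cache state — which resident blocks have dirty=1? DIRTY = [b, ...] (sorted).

DIRTY = [3]

0: W B2 -> L0 miss  d=D]
1: R B2 -> L0 hit  d=D]
2: R B2 -> L0 hit  d=D]
3: R B2 -> L0 hit  d=D]
4: W B2 -> L0 hit  d=D]
5: W B1 -> L1 miss  d=D]
6: R B2 -> L0 hit  d=D]
7: W B0 -> L0 miss wb->B2  d=D]
8: W B3 -> L1 miss wb->B1  d=D]
9: R B3 -> L1 hit  d=D]
10: R B3 -> L1 hit  d=D]
11: R B2 -> L0 miss wb->B0  d=-]
12: R B4 -> L0 miss  d=-]
13: R B4 -> L0 hit  d=-]
14: R B4 -> L0 hit  d=-]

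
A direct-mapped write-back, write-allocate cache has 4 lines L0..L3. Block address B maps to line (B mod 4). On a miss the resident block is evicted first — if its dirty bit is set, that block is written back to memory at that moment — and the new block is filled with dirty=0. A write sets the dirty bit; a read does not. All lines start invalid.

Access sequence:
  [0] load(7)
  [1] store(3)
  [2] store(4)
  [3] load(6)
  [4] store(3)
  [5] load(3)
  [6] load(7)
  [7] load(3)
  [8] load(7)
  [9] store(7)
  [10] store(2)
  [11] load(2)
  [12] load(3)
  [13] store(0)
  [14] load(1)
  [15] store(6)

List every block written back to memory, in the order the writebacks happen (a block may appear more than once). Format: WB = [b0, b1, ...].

0: R B7 -> L3 miss  d=-]
1: W B3 -> L3 miss  d=D]
2: W B4 -> L0 miss  d=D]
3: R B6 -> L2 miss  d=-]
4: W B3 -> L3 hit  d=D]
5: R B3 -> L3 hit  d=D]
6: R B7 -> L3 miss wb->B3  d=-]
7: R B3 -> L3 miss  d=-]
8: R B7 -> L3 miss  d=-]
9: W B7 -> L3 hit  d=D]
10: W B2 -> L2 miss  d=D]
11: R B2 -> L2 hit  d=D]
12: R B3 -> L3 miss wb->B7  d=-]
13: W B0 -> L0 miss wb->B4  d=D]
14: R B1 -> L1 miss  d=-]
15: W B6 -> L2 miss wb->B2  d=D]

WB = [3, 7, 4, 2]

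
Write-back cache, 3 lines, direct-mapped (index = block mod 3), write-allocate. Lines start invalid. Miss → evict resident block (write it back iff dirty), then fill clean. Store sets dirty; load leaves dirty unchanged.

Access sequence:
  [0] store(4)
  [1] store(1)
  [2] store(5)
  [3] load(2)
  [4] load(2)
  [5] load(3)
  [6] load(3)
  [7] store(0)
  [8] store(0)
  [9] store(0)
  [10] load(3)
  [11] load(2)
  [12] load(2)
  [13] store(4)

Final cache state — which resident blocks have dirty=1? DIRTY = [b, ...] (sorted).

DIRTY = [4]

0: W B4 → L1 miss [D]
1: W B1 → L1 miss wb→B4 [D]
2: W B5 → L2 miss [D]
3: R B2 → L2 miss wb→B5 [-]
4: R B2 → L2 hit [-]
5: R B3 → L0 miss [-]
6: R B3 → L0 hit [-]
7: W B0 → L0 miss [D]
8: W B0 → L0 hit [D]
9: W B0 → L0 hit [D]
10: R B3 → L0 miss wb→B0 [-]
11: R B2 → L2 hit [-]
12: R B2 → L2 hit [-]
13: W B4 → L1 miss wb→B1 [D]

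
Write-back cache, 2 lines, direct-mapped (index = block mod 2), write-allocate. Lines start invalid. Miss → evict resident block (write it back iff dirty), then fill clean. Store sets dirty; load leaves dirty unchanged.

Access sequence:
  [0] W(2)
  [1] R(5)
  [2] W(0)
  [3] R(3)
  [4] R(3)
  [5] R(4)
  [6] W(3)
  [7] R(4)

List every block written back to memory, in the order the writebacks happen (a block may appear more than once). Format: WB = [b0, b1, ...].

0: W B2 -> L0 miss  d=D]
1: R B5 -> L1 miss  d=-]
2: W B0 -> L0 miss wb->B2  d=D]
3: R B3 -> L1 miss  d=-]
4: R B3 -> L1 hit  d=-]
5: R B4 -> L0 miss wb->B0  d=-]
6: W B3 -> L1 hit  d=D]
7: R B4 -> L0 hit  d=-]

WB = [2, 0]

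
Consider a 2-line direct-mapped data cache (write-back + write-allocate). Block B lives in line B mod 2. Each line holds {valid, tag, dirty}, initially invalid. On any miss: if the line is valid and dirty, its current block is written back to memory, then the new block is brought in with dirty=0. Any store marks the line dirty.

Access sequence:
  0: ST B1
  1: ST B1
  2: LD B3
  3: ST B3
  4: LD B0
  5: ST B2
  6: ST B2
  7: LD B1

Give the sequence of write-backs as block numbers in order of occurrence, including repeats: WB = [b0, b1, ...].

WB = [1, 3]

  0 | W B1 → L1 miss [D]
  1 | W B1 → L1 hit [D]
  2 | R B3 → L1 miss wb→B1 [-]
  3 | W B3 → L1 hit [D]
  4 | R B0 → L0 miss [-]
  5 | W B2 → L0 miss [D]
  6 | W B2 → L0 hit [D]
  7 | R B1 → L1 miss wb→B3 [-]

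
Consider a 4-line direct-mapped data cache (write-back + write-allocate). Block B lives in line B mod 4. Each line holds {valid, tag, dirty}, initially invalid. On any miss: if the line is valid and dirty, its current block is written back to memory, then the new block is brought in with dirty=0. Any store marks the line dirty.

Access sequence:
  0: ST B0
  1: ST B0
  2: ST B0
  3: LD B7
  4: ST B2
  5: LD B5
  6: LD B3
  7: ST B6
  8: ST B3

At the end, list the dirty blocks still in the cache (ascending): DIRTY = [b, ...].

0: W B0 -> L0 miss  d=D]
1: W B0 -> L0 hit  d=D]
2: W B0 -> L0 hit  d=D]
3: R B7 -> L3 miss  d=-]
4: W B2 -> L2 miss  d=D]
5: R B5 -> L1 miss  d=-]
6: R B3 -> L3 miss  d=-]
7: W B6 -> L2 miss wb->B2  d=D]
8: W B3 -> L3 hit  d=D]

DIRTY = [0, 3, 6]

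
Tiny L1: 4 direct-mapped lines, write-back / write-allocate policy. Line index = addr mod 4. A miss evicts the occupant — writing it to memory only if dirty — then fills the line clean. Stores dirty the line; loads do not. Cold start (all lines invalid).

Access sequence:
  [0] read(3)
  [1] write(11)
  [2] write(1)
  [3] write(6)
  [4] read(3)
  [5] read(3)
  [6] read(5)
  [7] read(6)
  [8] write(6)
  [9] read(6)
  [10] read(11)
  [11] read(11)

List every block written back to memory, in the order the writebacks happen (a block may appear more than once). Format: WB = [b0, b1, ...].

WB = [11, 1]

0: R B3 -> L3 miss  d=-]
1: W B11 -> L3 miss  d=D]
2: W B1 -> L1 miss  d=D]
3: W B6 -> L2 miss  d=D]
4: R B3 -> L3 miss wb->B11  d=-]
5: R B3 -> L3 hit  d=-]
6: R B5 -> L1 miss wb->B1  d=-]
7: R B6 -> L2 hit  d=D]
8: W B6 -> L2 hit  d=D]
9: R B6 -> L2 hit  d=D]
10: R B11 -> L3 miss  d=-]
11: R B11 -> L3 hit  d=-]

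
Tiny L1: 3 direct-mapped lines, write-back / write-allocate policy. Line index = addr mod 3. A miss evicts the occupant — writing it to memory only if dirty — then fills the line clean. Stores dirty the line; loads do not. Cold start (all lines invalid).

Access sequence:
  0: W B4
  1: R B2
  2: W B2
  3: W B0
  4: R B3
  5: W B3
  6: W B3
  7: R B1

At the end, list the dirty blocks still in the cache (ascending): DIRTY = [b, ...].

DIRTY = [2, 3]

0: W B4 → L1 miss [D]
1: R B2 → L2 miss [-]
2: W B2 → L2 hit [D]
3: W B0 → L0 miss [D]
4: R B3 → L0 miss wb→B0 [-]
5: W B3 → L0 hit [D]
6: W B3 → L0 hit [D]
7: R B1 → L1 miss wb→B4 [-]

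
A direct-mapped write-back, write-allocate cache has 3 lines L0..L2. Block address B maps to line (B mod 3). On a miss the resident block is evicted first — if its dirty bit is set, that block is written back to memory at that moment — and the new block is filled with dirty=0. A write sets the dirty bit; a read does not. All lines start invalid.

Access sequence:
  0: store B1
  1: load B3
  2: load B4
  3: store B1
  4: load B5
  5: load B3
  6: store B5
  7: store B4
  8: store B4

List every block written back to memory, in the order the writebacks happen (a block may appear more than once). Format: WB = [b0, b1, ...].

WB = [1, 1]

0: W B1 -> L1 miss  d=D]
1: R B3 -> L0 miss  d=-]
2: R B4 -> L1 miss wb->B1  d=-]
3: W B1 -> L1 miss  d=D]
4: R B5 -> L2 miss  d=-]
5: R B3 -> L0 hit  d=-]
6: W B5 -> L2 hit  d=D]
7: W B4 -> L1 miss wb->B1  d=D]
8: W B4 -> L1 hit  d=D]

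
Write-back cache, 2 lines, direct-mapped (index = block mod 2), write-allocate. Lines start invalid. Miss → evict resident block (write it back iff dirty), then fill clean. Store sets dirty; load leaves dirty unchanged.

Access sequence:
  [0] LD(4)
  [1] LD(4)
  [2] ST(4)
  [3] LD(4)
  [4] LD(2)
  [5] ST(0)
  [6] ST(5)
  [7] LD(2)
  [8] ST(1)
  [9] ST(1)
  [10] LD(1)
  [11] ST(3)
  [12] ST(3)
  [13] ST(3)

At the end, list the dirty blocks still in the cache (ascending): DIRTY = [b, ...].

DIRTY = [3]

0: R B4 → L0 miss [-]
1: R B4 → L0 hit [-]
2: W B4 → L0 hit [D]
3: R B4 → L0 hit [D]
4: R B2 → L0 miss wb→B4 [-]
5: W B0 → L0 miss [D]
6: W B5 → L1 miss [D]
7: R B2 → L0 miss wb→B0 [-]
8: W B1 → L1 miss wb→B5 [D]
9: W B1 → L1 hit [D]
10: R B1 → L1 hit [D]
11: W B3 → L1 miss wb→B1 [D]
12: W B3 → L1 hit [D]
13: W B3 → L1 hit [D]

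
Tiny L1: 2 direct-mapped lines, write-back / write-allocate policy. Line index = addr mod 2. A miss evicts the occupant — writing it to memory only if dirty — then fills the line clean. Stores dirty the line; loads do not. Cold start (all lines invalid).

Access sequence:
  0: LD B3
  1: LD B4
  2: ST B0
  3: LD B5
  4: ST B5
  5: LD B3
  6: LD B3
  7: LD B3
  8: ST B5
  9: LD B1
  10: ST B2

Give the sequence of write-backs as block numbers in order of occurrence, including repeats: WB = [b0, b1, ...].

WB = [5, 5, 0]

  0 | R B3 → L1 miss [-]
  1 | R B4 → L0 miss [-]
  2 | W B0 → L0 miss [D]
  3 | R B5 → L1 miss [-]
  4 | W B5 → L1 hit [D]
  5 | R B3 → L1 miss wb→B5 [-]
  6 | R B3 → L1 hit [-]
  7 | R B3 → L1 hit [-]
  8 | W B5 → L1 miss [D]
  9 | R B1 → L1 miss wb→B5 [-]
  10 | W B2 → L0 miss wb→B0 [D]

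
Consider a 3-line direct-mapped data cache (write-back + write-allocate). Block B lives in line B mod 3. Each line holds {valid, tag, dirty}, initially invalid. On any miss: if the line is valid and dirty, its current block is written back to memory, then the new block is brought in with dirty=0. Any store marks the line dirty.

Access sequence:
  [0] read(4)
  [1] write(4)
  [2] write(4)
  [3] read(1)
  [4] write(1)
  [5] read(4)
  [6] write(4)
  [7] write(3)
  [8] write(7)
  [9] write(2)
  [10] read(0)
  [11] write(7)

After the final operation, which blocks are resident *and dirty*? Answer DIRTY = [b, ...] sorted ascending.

0: R B4 → L1 miss [-]
1: W B4 → L1 hit [D]
2: W B4 → L1 hit [D]
3: R B1 → L1 miss wb→B4 [-]
4: W B1 → L1 hit [D]
5: R B4 → L1 miss wb→B1 [-]
6: W B4 → L1 hit [D]
7: W B3 → L0 miss [D]
8: W B7 → L1 miss wb→B4 [D]
9: W B2 → L2 miss [D]
10: R B0 → L0 miss wb→B3 [-]
11: W B7 → L1 hit [D]

DIRTY = [2, 7]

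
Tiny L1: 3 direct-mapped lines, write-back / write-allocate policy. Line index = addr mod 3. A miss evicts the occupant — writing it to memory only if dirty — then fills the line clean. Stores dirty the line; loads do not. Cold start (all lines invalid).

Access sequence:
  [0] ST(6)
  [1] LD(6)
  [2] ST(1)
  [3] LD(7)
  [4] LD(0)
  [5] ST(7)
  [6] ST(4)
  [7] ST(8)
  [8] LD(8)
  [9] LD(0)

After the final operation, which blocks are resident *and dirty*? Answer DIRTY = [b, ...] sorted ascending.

DIRTY = [4, 8]

0: W B6 → L0 miss [D]
1: R B6 → L0 hit [D]
2: W B1 → L1 miss [D]
3: R B7 → L1 miss wb→B1 [-]
4: R B0 → L0 miss wb→B6 [-]
5: W B7 → L1 hit [D]
6: W B4 → L1 miss wb→B7 [D]
7: W B8 → L2 miss [D]
8: R B8 → L2 hit [D]
9: R B0 → L0 hit [-]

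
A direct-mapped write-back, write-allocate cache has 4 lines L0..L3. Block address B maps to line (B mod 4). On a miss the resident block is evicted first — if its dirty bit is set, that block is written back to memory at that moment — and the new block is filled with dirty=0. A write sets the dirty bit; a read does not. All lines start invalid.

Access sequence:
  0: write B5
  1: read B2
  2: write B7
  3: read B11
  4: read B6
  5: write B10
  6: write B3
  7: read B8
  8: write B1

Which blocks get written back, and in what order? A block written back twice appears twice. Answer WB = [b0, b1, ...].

WB = [7, 5]

0: W B5 → L1 miss [D]
1: R B2 → L2 miss [-]
2: W B7 → L3 miss [D]
3: R B11 → L3 miss wb→B7 [-]
4: R B6 → L2 miss [-]
5: W B10 → L2 miss [D]
6: W B3 → L3 miss [D]
7: R B8 → L0 miss [-]
8: W B1 → L1 miss wb→B5 [D]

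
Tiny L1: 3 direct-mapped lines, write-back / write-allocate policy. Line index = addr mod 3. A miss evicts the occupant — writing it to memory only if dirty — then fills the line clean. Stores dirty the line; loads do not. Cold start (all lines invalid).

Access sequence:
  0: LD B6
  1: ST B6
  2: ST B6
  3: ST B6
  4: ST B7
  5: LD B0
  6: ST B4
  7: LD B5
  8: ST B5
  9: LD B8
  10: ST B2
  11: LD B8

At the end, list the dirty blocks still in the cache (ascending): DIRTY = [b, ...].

DIRTY = [4]

  0 | R B6 → L0 miss [-]
  1 | W B6 → L0 hit [D]
  2 | W B6 → L0 hit [D]
  3 | W B6 → L0 hit [D]
  4 | W B7 → L1 miss [D]
  5 | R B0 → L0 miss wb→B6 [-]
  6 | W B4 → L1 miss wb→B7 [D]
  7 | R B5 → L2 miss [-]
  8 | W B5 → L2 hit [D]
  9 | R B8 → L2 miss wb→B5 [-]
  10 | W B2 → L2 miss [D]
  11 | R B8 → L2 miss wb→B2 [-]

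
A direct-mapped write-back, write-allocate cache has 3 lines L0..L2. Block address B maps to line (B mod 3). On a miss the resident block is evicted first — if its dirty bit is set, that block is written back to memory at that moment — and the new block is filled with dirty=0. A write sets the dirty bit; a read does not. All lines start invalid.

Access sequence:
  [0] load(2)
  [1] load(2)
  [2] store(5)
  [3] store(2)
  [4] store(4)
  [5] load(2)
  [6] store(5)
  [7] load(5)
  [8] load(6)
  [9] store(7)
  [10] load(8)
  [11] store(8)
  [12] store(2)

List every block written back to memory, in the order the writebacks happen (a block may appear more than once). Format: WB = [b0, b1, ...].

0: R B2 -> L2 miss  d=-]
1: R B2 -> L2 hit  d=-]
2: W B5 -> L2 miss  d=D]
3: W B2 -> L2 miss wb->B5  d=D]
4: W B4 -> L1 miss  d=D]
5: R B2 -> L2 hit  d=D]
6: W B5 -> L2 miss wb->B2  d=D]
7: R B5 -> L2 hit  d=D]
8: R B6 -> L0 miss  d=-]
9: W B7 -> L1 miss wb->B4  d=D]
10: R B8 -> L2 miss wb->B5  d=-]
11: W B8 -> L2 hit  d=D]
12: W B2 -> L2 miss wb->B8  d=D]

WB = [5, 2, 4, 5, 8]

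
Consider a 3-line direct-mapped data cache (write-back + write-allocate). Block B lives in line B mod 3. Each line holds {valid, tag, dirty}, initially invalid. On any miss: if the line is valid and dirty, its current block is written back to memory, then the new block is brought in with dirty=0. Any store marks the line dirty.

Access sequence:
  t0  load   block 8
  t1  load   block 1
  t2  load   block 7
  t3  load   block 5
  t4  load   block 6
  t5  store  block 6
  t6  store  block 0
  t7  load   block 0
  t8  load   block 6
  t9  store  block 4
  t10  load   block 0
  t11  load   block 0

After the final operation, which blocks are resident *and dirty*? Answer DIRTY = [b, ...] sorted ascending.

0: R B8 -> L2 miss  d=-]
1: R B1 -> L1 miss  d=-]
2: R B7 -> L1 miss  d=-]
3: R B5 -> L2 miss  d=-]
4: R B6 -> L0 miss  d=-]
5: W B6 -> L0 hit  d=D]
6: W B0 -> L0 miss wb->B6  d=D]
7: R B0 -> L0 hit  d=D]
8: R B6 -> L0 miss wb->B0  d=-]
9: W B4 -> L1 miss  d=D]
10: R B0 -> L0 miss  d=-]
11: R B0 -> L0 hit  d=-]

DIRTY = [4]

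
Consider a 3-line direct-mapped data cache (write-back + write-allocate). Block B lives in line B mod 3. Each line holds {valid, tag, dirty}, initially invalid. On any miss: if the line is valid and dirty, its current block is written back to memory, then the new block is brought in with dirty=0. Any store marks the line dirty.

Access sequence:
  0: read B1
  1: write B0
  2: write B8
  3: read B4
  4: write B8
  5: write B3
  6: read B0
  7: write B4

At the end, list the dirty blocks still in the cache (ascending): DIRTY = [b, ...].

DIRTY = [4, 8]

0: R B1 → L1 miss [-]
1: W B0 → L0 miss [D]
2: W B8 → L2 miss [D]
3: R B4 → L1 miss [-]
4: W B8 → L2 hit [D]
5: W B3 → L0 miss wb→B0 [D]
6: R B0 → L0 miss wb→B3 [-]
7: W B4 → L1 hit [D]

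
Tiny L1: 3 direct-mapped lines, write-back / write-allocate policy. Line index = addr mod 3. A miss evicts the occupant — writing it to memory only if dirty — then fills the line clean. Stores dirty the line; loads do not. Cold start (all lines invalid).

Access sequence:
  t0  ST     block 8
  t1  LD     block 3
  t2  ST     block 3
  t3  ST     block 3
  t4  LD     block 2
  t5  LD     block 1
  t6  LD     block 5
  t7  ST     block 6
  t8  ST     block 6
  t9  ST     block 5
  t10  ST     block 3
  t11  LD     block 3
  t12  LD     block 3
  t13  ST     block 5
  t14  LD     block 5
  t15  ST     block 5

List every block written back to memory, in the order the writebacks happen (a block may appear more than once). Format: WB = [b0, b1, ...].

0: W B8 → L2 miss [D]
1: R B3 → L0 miss [-]
2: W B3 → L0 hit [D]
3: W B3 → L0 hit [D]
4: R B2 → L2 miss wb→B8 [-]
5: R B1 → L1 miss [-]
6: R B5 → L2 miss [-]
7: W B6 → L0 miss wb→B3 [D]
8: W B6 → L0 hit [D]
9: W B5 → L2 hit [D]
10: W B3 → L0 miss wb→B6 [D]
11: R B3 → L0 hit [D]
12: R B3 → L0 hit [D]
13: W B5 → L2 hit [D]
14: R B5 → L2 hit [D]
15: W B5 → L2 hit [D]

WB = [8, 3, 6]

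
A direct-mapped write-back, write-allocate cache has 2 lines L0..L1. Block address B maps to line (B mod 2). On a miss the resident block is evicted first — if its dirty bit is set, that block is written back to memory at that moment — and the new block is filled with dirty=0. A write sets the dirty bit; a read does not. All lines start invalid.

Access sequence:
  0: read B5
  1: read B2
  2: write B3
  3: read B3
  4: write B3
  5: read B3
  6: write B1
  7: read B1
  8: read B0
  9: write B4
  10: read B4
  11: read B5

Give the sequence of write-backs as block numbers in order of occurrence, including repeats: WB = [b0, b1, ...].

  0 | R B5 → L1 miss [-]
  1 | R B2 → L0 miss [-]
  2 | W B3 → L1 miss [D]
  3 | R B3 → L1 hit [D]
  4 | W B3 → L1 hit [D]
  5 | R B3 → L1 hit [D]
  6 | W B1 → L1 miss wb→B3 [D]
  7 | R B1 → L1 hit [D]
  8 | R B0 → L0 miss [-]
  9 | W B4 → L0 miss [D]
  10 | R B4 → L0 hit [D]
  11 | R B5 → L1 miss wb→B1 [-]

WB = [3, 1]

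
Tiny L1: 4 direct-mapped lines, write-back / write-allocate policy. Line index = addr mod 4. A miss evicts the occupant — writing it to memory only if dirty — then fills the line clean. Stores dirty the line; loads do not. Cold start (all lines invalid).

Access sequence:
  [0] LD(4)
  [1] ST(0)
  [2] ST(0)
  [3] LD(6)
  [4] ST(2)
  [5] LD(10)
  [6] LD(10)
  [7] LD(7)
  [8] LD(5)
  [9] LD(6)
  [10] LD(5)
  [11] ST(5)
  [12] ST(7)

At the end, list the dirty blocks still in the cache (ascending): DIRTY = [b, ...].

DIRTY = [0, 5, 7]

  0 | R B4 → L0 miss [-]
  1 | W B0 → L0 miss [D]
  2 | W B0 → L0 hit [D]
  3 | R B6 → L2 miss [-]
  4 | W B2 → L2 miss [D]
  5 | R B10 → L2 miss wb→B2 [-]
  6 | R B10 → L2 hit [-]
  7 | R B7 → L3 miss [-]
  8 | R B5 → L1 miss [-]
  9 | R B6 → L2 miss [-]
  10 | R B5 → L1 hit [-]
  11 | W B5 → L1 hit [D]
  12 | W B7 → L3 hit [D]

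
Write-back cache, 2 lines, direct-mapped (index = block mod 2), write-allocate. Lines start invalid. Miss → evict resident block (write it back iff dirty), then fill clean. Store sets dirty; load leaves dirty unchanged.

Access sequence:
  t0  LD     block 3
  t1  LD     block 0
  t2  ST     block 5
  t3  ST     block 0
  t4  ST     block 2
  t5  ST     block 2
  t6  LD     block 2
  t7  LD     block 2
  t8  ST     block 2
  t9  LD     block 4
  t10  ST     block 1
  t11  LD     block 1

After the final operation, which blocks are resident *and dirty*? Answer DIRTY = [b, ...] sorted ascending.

  0 | R B3 → L1 miss [-]
  1 | R B0 → L0 miss [-]
  2 | W B5 → L1 miss [D]
  3 | W B0 → L0 hit [D]
  4 | W B2 → L0 miss wb→B0 [D]
  5 | W B2 → L0 hit [D]
  6 | R B2 → L0 hit [D]
  7 | R B2 → L0 hit [D]
  8 | W B2 → L0 hit [D]
  9 | R B4 → L0 miss wb→B2 [-]
  10 | W B1 → L1 miss wb→B5 [D]
  11 | R B1 → L1 hit [D]

DIRTY = [1]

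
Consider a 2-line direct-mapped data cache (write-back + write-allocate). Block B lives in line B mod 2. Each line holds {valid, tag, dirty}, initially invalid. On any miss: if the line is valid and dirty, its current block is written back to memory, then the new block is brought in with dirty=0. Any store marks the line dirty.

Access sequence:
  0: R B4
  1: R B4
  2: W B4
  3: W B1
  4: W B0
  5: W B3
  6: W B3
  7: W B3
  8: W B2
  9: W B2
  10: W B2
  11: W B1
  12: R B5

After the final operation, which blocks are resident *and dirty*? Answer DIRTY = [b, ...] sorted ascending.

0: R B4 -> L0 miss  d=-]
1: R B4 -> L0 hit  d=-]
2: W B4 -> L0 hit  d=D]
3: W B1 -> L1 miss  d=D]
4: W B0 -> L0 miss wb->B4  d=D]
5: W B3 -> L1 miss wb->B1  d=D]
6: W B3 -> L1 hit  d=D]
7: W B3 -> L1 hit  d=D]
8: W B2 -> L0 miss wb->B0  d=D]
9: W B2 -> L0 hit  d=D]
10: W B2 -> L0 hit  d=D]
11: W B1 -> L1 miss wb->B3  d=D]
12: R B5 -> L1 miss wb->B1  d=-]

DIRTY = [2]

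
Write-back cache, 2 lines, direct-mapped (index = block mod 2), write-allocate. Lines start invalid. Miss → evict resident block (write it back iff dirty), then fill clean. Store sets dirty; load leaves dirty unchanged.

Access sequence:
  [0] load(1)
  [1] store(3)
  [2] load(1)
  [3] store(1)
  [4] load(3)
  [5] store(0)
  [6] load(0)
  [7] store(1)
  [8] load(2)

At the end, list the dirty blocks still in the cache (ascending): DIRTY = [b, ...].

  0 | R B1 → L1 miss [-]
  1 | W B3 → L1 miss [D]
  2 | R B1 → L1 miss wb→B3 [-]
  3 | W B1 → L1 hit [D]
  4 | R B3 → L1 miss wb→B1 [-]
  5 | W B0 → L0 miss [D]
  6 | R B0 → L0 hit [D]
  7 | W B1 → L1 miss [D]
  8 | R B2 → L0 miss wb→B0 [-]

DIRTY = [1]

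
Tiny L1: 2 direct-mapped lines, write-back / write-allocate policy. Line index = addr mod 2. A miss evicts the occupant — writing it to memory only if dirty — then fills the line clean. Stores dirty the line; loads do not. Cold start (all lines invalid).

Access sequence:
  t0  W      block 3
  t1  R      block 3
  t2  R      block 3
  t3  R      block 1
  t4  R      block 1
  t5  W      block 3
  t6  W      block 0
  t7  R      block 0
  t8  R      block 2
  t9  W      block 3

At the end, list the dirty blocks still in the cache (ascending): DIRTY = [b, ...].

  0 | W B3 → L1 miss [D]
  1 | R B3 → L1 hit [D]
  2 | R B3 → L1 hit [D]
  3 | R B1 → L1 miss wb→B3 [-]
  4 | R B1 → L1 hit [-]
  5 | W B3 → L1 miss [D]
  6 | W B0 → L0 miss [D]
  7 | R B0 → L0 hit [D]
  8 | R B2 → L0 miss wb→B0 [-]
  9 | W B3 → L1 hit [D]

DIRTY = [3]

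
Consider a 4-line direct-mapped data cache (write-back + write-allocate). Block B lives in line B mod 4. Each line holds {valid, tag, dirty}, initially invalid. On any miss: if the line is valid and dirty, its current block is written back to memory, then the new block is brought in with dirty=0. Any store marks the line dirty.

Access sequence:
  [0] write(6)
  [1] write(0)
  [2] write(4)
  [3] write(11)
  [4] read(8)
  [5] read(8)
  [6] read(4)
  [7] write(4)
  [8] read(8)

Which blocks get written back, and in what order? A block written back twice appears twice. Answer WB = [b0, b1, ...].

0: W B6 -> L2 miss  d=D]
1: W B0 -> L0 miss  d=D]
2: W B4 -> L0 miss wb->B0  d=D]
3: W B11 -> L3 miss  d=D]
4: R B8 -> L0 miss wb->B4  d=-]
5: R B8 -> L0 hit  d=-]
6: R B4 -> L0 miss  d=-]
7: W B4 -> L0 hit  d=D]
8: R B8 -> L0 miss wb->B4  d=-]

WB = [0, 4, 4]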